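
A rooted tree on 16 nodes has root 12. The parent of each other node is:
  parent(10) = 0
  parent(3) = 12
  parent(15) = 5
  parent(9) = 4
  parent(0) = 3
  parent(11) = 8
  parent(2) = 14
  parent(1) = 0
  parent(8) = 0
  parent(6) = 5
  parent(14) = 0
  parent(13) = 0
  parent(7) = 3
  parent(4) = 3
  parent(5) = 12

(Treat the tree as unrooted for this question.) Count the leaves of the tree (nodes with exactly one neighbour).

The leaves are 1, 2, 6, 7, 9, 10, 11, 13, 15.
That is 9 leaves.

9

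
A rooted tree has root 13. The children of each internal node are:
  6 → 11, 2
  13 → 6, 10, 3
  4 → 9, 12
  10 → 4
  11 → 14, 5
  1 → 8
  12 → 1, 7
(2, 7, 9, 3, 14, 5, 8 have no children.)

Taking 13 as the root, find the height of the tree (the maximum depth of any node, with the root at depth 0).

5

8 sits deepest: 13 – 10 – 4 – 12 – 1 – 8 — 5 edges from the root.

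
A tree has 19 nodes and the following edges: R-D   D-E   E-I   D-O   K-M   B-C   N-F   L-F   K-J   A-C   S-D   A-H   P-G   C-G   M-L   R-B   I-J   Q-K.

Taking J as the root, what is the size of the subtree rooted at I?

Descendants of I (including itself): I, E, D, R, O, S, B, C, A, G, H, P. That's 12.

12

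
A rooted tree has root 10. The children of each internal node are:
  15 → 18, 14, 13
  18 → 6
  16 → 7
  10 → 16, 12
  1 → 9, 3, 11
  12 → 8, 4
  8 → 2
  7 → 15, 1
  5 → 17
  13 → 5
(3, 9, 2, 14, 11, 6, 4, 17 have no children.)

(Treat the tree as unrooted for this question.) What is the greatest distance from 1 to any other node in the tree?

6

The node farthest from 1 is 2, via 1-7-16-10-12-8-2 — 6 edges.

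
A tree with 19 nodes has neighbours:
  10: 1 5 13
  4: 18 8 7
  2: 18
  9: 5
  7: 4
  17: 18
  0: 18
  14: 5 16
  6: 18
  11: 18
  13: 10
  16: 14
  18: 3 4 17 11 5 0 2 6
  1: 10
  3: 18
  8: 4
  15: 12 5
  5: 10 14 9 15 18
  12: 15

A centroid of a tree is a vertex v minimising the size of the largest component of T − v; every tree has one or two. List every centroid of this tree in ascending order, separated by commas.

Delete 18: the remaining components have sizes 9, 3, 1, 1, 1, 1, 1, 1. Max 9 ≤ 9, so 18 is a centroid.
No neighbour of 18 does as well, so 18 is the unique centroid.

18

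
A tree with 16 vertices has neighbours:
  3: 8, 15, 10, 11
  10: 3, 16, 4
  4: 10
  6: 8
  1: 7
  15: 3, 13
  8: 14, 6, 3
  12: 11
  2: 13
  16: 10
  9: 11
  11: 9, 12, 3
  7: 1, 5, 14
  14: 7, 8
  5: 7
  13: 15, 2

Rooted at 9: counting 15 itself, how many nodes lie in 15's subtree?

3

15's subtree: {15, 13, 2}, size 3.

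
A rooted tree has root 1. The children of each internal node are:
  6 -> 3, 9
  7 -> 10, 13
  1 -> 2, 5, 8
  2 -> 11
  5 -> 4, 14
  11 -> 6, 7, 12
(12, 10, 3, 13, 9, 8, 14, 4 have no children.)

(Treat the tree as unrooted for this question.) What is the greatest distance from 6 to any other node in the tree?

Distances from 6 peak at 5, attained at 4 (14 also at distance 5).
6–11–2–1–5–4

5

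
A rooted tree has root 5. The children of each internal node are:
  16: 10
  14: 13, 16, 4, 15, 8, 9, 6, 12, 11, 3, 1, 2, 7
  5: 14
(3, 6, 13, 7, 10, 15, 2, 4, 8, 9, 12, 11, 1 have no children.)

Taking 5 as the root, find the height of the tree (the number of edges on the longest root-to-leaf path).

The longest root-to-leaf path is 5 – 14 – 16 – 10 (3 edges).

3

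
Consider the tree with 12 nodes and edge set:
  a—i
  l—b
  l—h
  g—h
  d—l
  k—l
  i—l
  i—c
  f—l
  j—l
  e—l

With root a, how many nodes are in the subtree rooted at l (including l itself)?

Descendants of l (including itself): l, b, h, f, k, d, e, j, g. That's 9.

9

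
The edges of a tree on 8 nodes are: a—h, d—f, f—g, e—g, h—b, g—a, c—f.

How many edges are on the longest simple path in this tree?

BFS from b reaches d last, at distance 5; BFS from d confirms no node is farther.
Path: b – h – a – g – f – d.

5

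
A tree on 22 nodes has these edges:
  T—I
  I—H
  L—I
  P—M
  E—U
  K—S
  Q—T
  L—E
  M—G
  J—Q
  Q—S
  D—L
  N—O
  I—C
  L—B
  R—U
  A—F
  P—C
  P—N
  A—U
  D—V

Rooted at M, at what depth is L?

Path from M to L: M – P – C – I – L, which has 4 edges.

4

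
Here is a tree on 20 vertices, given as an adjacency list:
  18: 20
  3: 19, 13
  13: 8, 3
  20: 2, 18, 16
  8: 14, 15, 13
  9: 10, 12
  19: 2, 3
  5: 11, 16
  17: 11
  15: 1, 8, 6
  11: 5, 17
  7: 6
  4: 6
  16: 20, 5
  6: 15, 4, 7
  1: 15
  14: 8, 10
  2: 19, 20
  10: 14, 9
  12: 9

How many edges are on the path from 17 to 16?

3

Walking from 17: 17 - 11 - 5 - 16. Length 3.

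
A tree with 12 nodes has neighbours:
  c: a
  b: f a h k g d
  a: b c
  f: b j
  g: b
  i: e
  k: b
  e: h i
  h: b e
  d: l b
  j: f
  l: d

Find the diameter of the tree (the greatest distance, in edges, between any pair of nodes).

5

Starting from i, a farthest node is l at distance 5.
One longest path: i-e-h-b-d-l.
So the diameter is 5.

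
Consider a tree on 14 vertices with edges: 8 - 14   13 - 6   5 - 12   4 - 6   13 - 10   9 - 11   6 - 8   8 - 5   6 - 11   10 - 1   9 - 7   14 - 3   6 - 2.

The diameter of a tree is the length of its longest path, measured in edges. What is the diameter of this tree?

6

Starting from 7, a farthest node is 12 at distance 6.
One longest path: 7-9-11-6-8-5-12.
So the diameter is 6.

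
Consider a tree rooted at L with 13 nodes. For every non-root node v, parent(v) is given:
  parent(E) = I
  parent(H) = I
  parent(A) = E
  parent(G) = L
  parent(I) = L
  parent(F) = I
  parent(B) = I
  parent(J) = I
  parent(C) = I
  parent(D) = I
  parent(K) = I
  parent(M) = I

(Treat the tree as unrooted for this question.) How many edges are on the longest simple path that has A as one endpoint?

4

The node farthest from A is G, via A – E – I – L – G — 4 edges.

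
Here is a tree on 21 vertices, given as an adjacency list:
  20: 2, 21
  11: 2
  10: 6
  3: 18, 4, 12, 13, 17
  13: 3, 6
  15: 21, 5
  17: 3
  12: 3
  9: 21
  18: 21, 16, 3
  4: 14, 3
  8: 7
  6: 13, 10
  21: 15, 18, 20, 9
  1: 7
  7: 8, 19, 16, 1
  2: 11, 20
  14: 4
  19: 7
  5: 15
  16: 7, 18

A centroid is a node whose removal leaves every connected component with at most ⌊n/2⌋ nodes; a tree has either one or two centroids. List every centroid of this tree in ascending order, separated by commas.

Delete 18: the remaining components have sizes 8, 7, 5. Max 8 ≤ 10, so 18 is a centroid.
Every other node leaves some component of size > 10, so the centroid is unique.

18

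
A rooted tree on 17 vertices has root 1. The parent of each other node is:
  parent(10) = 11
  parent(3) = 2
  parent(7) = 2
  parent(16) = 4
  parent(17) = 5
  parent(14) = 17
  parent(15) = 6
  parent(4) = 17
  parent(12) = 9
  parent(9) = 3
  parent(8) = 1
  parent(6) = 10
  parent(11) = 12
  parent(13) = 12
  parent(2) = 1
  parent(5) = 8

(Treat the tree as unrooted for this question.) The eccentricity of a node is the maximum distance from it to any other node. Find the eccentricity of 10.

11

A farthest node from 10 is 16.
The path 10–11–12–9–3–2–1–8–5–17–4–16 has 11 edges.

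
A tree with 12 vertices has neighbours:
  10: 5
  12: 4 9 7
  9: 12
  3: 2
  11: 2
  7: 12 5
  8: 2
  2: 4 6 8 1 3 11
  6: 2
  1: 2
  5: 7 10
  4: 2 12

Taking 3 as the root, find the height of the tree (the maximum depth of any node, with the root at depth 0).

6

10 sits deepest: 3-2-4-12-7-5-10 — 6 edges from the root.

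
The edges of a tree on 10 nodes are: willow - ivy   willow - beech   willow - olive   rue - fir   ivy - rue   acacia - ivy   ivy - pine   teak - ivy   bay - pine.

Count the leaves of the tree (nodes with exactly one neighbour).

The leaves are acacia, bay, beech, fir, olive, teak.
That is 6 leaves.

6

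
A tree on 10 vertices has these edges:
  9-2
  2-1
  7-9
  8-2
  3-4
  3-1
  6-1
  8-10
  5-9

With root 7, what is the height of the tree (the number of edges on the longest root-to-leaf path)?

The longest root-to-leaf path is 7-9-2-1-3-4 (5 edges).

5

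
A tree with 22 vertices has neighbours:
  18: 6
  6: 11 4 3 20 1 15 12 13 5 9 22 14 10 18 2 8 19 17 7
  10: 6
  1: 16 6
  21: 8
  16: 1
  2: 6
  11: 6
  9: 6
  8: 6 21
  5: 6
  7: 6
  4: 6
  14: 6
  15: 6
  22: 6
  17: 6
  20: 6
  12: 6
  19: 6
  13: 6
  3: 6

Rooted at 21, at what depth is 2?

3

Path from 21 to 2: 21 → 8 → 6 → 2, which has 3 edges.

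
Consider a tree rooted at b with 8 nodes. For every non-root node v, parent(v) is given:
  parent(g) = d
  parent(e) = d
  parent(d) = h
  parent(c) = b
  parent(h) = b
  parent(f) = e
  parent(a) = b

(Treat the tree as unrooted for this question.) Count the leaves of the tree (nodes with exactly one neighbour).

4

Exactly 4 nodes have a single neighbour: a, c, f, g.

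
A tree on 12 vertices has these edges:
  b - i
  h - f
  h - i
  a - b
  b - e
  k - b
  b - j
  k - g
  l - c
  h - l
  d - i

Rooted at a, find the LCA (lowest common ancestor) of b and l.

b's ancestor chain is b, a and l's is l, h, i, b, a; they first meet at b.

b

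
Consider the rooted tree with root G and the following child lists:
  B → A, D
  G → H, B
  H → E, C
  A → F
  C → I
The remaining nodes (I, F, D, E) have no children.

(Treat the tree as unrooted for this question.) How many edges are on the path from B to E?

3

The path is B–G–H–E, which has 3 edges.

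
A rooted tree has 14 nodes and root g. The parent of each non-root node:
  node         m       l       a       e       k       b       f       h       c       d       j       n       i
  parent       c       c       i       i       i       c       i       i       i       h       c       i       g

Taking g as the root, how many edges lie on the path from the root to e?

g → i → e — 2 edges.

2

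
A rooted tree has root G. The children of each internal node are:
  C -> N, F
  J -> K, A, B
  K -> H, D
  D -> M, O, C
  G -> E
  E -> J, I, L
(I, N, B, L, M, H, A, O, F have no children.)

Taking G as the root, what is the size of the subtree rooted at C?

The subtree rooted at C contains: C, N, F — 3 nodes.

3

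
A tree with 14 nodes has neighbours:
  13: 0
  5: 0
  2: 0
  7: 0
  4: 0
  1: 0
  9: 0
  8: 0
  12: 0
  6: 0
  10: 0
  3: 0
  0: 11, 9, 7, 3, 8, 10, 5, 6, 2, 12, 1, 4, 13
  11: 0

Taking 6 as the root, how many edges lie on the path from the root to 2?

Path from 6 to 2: 6–0–2, which has 2 edges.

2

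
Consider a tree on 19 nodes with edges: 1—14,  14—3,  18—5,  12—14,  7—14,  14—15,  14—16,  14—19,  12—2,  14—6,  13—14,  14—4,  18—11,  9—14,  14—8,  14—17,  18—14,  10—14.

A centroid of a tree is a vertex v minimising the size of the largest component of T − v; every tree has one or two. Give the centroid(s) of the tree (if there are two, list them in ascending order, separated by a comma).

14

Removing 14 splits the tree into components of sizes 3, 2, 1, 1, 1, 1, 1, 1, 1, 1, 1, 1, 1, 1, 1; the largest is 3 ≤ ⌊19/2⌋ = 9.
Every other node leaves some component of size > 9, so the centroid is unique.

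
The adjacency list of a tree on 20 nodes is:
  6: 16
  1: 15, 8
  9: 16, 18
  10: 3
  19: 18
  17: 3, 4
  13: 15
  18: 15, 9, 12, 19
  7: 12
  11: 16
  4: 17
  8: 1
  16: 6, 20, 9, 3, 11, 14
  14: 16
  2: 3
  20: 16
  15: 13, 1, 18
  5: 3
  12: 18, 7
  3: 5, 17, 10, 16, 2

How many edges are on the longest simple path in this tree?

BFS from 4 reaches 8 last, at distance 8; BFS from 8 confirms no node is farther.
Path: 4-17-3-16-9-18-15-1-8.

8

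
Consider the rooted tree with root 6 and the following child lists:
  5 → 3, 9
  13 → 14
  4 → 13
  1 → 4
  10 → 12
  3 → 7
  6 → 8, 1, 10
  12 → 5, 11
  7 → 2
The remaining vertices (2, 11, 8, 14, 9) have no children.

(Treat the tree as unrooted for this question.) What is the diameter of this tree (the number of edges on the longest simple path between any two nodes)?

10

BFS from 2 reaches 14 last, at distance 10; BFS from 14 confirms no node is farther.
Path: 2–7–3–5–12–10–6–1–4–13–14.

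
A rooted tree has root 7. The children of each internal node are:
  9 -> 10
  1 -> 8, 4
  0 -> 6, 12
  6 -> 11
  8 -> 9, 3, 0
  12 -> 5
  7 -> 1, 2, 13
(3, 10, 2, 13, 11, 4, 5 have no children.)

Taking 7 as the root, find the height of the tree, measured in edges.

5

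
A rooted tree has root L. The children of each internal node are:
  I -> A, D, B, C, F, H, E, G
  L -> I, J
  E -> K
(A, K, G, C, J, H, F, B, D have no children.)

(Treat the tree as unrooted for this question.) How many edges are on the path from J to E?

3

J – L – I – E: 3 edges.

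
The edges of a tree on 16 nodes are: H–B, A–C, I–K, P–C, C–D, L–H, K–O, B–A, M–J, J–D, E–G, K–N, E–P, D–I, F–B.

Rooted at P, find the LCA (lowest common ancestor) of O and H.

Path O→root: O K I D C P; path H→root: H B A C P.
First common node: C.

C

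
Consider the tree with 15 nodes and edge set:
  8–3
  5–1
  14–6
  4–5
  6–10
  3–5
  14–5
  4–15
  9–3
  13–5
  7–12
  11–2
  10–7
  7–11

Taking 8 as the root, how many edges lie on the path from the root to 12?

Climbing from 12 to the root: 12 – 7 – 10 – 6 – 14 – 5 – 3 – 8. That's 7 steps.

7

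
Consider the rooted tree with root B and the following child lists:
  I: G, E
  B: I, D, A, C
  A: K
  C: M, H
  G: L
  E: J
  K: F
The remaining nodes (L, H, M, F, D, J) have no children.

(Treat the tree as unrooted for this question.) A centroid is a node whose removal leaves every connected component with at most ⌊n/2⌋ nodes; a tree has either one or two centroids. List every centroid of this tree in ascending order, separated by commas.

B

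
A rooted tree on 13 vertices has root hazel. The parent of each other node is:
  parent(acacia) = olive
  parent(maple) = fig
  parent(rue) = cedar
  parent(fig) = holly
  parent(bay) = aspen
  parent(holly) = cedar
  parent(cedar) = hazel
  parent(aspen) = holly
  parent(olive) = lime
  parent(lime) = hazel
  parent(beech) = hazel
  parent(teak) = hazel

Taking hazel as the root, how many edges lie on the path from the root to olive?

2

hazel–lime–olive — 2 edges.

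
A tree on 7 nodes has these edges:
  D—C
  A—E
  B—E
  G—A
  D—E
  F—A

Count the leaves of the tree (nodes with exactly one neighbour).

The leaves are B, C, F, G.
That is 4 leaves.

4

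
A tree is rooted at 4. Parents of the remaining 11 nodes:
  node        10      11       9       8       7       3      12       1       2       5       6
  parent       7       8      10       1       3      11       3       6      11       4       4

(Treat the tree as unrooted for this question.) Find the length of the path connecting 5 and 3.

Walking from 5: 5 – 4 – 6 – 1 – 8 – 11 – 3. Length 6.

6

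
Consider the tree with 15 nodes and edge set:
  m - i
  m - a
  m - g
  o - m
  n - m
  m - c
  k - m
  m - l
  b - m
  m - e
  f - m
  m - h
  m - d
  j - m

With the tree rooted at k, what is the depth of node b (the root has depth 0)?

2

Climbing from b to the root: b – m – k. That's 2 steps.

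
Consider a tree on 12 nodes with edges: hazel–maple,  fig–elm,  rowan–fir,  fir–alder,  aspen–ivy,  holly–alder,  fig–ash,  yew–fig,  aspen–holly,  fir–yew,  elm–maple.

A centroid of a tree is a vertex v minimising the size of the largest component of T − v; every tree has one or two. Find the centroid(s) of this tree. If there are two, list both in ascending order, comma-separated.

fir, yew

Removing fir splits the tree into components of sizes 6, 4, 1; the largest is 6 ≤ ⌊12/2⌋ = 6.
Its neighbour yew also leaves a largest component of size 6, so both are centroids.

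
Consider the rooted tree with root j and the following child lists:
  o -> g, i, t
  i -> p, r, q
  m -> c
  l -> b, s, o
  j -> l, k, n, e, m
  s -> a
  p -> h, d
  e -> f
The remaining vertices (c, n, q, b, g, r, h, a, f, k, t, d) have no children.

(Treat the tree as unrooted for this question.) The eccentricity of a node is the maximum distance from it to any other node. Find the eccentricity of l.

4

Distances from l peak at 4, attained at h (d also at distance 4).
l–o–i–p–h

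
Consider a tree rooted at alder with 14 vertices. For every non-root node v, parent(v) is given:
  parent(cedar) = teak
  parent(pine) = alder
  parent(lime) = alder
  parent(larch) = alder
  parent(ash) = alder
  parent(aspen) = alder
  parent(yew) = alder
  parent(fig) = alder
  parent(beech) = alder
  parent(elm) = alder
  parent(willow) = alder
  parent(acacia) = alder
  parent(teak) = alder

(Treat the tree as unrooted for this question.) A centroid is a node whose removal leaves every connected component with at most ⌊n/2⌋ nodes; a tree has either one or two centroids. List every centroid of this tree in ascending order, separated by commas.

alder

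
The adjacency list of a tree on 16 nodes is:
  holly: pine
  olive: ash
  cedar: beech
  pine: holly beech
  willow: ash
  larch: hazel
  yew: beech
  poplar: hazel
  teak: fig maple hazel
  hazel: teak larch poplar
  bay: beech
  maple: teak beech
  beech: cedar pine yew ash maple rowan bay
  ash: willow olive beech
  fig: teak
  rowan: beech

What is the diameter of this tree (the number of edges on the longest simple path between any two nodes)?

6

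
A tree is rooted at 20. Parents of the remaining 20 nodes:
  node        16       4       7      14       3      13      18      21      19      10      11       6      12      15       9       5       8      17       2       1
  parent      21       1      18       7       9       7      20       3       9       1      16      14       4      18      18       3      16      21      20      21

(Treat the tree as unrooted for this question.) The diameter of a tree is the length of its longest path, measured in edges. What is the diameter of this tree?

9

Starting from 12, a farthest node is 6 at distance 9.
One longest path: 12 - 4 - 1 - 21 - 3 - 9 - 18 - 7 - 14 - 6.
So the diameter is 9.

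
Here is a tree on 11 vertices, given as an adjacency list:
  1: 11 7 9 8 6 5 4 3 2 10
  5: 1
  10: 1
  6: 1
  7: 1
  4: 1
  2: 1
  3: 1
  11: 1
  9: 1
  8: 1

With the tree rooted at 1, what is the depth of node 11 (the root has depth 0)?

Path from 1 to 11: 1 → 11, which has 1 edges.

1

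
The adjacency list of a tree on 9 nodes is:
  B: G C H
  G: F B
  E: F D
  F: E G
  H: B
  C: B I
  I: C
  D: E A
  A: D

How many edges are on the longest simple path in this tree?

A longest path is A-D-E-F-G-B-C-I, with 7 edges.

7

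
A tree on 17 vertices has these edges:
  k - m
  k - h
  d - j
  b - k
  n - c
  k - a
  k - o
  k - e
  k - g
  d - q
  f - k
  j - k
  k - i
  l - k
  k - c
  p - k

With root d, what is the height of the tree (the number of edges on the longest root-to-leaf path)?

The longest root-to-leaf path is d – j – k – c – n (4 edges).

4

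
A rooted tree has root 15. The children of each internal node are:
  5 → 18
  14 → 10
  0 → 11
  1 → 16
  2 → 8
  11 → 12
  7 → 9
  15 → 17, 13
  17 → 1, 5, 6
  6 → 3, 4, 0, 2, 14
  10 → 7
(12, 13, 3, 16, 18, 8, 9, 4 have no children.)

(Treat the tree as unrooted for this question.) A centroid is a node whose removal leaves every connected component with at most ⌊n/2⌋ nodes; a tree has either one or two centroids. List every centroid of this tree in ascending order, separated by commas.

6

Delete 6: the remaining components have sizes 7, 4, 3, 2, 1, 1. Max 7 ≤ 9, so 6 is a centroid.
No neighbour of 6 does as well, so 6 is the unique centroid.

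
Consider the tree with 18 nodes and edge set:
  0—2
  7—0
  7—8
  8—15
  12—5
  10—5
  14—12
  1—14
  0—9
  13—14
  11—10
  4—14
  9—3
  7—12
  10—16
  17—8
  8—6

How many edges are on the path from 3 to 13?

6

3 – 9 – 0 – 7 – 12 – 14 – 13: 6 edges.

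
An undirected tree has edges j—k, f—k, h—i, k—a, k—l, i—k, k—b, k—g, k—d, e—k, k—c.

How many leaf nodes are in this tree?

Degree-1 nodes: a, b, c, d, e, f, g, h, j, l — 10 of them.

10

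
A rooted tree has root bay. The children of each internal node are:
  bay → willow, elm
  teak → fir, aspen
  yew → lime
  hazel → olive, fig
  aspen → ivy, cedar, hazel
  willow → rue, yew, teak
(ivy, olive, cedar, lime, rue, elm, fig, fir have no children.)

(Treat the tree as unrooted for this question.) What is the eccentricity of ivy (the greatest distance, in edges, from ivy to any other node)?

Distances from ivy peak at 5, attained at elm (lime also at distance 5).
ivy-aspen-teak-willow-bay-elm

5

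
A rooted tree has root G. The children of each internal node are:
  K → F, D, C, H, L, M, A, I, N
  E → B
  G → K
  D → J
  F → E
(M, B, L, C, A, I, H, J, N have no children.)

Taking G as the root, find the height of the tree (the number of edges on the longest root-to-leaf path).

4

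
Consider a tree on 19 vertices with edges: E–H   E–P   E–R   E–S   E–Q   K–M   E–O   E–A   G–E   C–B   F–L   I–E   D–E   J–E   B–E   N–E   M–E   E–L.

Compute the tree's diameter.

Starting from F, a farthest node is C at distance 4.
One longest path: F-L-E-B-C.
So the diameter is 4.

4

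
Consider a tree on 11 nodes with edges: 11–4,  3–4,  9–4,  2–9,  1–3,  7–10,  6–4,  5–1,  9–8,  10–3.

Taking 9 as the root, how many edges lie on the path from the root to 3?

2

9 – 4 – 3 — 2 edges.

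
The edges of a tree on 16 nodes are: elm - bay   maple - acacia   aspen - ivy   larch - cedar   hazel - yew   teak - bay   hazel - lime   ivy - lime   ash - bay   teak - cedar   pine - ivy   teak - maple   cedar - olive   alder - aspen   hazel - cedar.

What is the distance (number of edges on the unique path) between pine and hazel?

3

pine–ivy–lime–hazel: 3 edges.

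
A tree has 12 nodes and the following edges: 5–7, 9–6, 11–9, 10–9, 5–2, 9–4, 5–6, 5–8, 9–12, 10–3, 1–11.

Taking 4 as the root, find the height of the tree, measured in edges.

4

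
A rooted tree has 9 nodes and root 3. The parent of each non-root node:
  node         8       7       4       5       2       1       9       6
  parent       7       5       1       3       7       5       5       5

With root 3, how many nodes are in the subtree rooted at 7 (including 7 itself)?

7's subtree: {7, 2, 8}, size 3.

3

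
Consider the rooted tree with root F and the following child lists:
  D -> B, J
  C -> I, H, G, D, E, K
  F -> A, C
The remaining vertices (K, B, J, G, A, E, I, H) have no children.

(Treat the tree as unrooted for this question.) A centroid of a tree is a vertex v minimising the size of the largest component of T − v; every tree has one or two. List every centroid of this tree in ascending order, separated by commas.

If C is removed the pieces have sizes 3, 2, 1, 1, 1, 1, 1, all ≤ ⌊11/2⌋ = 5.
Every other node leaves some component of size > 5, so the centroid is unique.

C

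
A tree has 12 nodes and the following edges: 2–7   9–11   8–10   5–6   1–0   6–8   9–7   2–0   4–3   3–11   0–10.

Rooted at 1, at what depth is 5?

5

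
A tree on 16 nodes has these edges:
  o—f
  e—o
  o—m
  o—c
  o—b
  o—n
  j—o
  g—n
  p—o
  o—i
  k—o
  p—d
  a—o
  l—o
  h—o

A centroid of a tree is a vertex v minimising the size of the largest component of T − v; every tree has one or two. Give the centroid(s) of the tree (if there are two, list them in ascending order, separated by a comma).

o

If o is removed the pieces have sizes 2, 2, 1, 1, 1, 1, 1, 1, 1, 1, 1, 1, 1, all ≤ ⌊16/2⌋ = 8.
No neighbour of o does as well, so o is the unique centroid.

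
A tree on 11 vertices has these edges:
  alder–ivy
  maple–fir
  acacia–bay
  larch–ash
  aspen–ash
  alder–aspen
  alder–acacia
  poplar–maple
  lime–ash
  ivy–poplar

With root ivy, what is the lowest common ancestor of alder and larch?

alder

alder's ancestor chain is alder, ivy and larch's is larch, ash, aspen, alder, ivy; they first meet at alder.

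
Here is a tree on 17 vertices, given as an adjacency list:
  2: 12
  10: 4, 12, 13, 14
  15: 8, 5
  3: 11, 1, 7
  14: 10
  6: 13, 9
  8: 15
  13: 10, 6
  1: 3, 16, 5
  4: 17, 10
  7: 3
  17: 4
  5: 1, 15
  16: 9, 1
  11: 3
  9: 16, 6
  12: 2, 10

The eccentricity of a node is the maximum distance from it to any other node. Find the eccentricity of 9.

5

A farthest node from 9 is 17 (2, 8 also at distance 5).
The path 9–6–13–10–4–17 has 5 edges.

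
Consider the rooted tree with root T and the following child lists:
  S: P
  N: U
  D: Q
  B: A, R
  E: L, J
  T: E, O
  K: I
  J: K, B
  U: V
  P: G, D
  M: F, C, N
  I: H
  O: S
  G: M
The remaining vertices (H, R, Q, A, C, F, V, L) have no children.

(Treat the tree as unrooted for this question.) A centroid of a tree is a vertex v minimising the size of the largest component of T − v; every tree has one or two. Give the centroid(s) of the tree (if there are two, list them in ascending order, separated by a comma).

Delete S: the remaining components have sizes 11, 10. Max 11 ≤ 11, so S is a centroid.
Its neighbour O also leaves a largest component of size 11, so both are centroids.

O, S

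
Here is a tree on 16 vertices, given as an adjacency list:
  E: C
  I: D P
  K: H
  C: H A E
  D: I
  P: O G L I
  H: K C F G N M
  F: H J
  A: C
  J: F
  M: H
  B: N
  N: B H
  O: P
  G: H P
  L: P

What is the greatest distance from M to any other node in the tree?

Distances from M peak at 5, attained at D.
M-H-G-P-I-D

5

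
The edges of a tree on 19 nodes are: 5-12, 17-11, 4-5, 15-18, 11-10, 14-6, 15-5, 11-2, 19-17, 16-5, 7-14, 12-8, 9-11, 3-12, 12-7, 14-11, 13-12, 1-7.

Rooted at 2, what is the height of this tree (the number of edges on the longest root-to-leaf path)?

7

A deepest node is 18, reached by 2 → 11 → 14 → 7 → 12 → 5 → 15 → 18.
That path has 7 edges, so the height is 7.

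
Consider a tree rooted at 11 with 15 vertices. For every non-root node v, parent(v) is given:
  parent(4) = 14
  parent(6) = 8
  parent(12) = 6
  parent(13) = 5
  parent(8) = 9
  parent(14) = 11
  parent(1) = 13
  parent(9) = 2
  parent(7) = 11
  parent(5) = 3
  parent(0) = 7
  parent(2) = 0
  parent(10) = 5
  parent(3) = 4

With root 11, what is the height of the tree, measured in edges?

7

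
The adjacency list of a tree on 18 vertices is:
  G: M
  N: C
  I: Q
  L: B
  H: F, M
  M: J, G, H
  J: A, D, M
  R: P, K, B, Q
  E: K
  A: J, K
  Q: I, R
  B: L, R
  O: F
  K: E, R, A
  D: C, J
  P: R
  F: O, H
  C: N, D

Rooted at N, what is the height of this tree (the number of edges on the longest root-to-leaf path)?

L sits deepest: N → C → D → J → A → K → R → B → L — 8 edges from the root.

8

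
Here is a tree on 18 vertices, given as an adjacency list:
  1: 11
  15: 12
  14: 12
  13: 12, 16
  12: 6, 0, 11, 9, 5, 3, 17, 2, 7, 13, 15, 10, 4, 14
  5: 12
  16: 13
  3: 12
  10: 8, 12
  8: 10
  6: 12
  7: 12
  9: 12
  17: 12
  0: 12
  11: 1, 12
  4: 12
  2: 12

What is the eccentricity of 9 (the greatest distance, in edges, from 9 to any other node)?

3

Distances from 9 peak at 3, attained at 16 (1, 8 also at distance 3).
9–12–13–16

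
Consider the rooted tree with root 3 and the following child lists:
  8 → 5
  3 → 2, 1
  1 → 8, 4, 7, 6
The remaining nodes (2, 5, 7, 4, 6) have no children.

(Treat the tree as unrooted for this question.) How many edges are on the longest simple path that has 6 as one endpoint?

3

Distances from 6 peak at 3, attained at 5 (2 also at distance 3).
6 – 1 – 8 – 5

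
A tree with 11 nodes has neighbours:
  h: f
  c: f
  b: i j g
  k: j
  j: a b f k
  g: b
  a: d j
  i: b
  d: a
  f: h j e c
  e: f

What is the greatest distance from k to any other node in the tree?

3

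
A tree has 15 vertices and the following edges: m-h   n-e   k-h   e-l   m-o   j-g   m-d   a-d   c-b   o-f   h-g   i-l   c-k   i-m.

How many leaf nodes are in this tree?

Exactly 5 nodes have a single neighbour: a, b, f, j, n.

5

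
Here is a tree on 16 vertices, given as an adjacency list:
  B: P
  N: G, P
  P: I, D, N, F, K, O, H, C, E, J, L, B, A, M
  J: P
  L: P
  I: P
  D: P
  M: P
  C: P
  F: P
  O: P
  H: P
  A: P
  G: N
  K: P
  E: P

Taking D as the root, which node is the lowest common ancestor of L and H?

P

Ancestors of L (toward the root): L, P, D.
Ancestors of H: H, P, D.
The deepest node appearing in both lists is P.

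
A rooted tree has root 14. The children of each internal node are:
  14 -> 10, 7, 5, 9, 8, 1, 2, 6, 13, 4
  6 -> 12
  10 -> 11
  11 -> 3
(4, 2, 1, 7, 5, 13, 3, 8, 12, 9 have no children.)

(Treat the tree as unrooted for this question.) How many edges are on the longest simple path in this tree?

5

A longest path is 3–11–10–14–6–12, with 5 edges.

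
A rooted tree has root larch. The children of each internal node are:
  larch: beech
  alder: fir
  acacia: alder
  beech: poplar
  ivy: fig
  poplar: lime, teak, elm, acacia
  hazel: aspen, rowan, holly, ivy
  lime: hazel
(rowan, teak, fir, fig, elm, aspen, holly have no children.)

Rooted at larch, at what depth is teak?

3

larch – beech – poplar – teak — 3 edges.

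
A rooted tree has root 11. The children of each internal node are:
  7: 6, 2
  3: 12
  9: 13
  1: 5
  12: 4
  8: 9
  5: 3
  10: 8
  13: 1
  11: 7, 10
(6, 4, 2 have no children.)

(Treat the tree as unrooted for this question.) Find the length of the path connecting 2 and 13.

6

2 – 7 – 11 – 10 – 8 – 9 – 13: 6 edges.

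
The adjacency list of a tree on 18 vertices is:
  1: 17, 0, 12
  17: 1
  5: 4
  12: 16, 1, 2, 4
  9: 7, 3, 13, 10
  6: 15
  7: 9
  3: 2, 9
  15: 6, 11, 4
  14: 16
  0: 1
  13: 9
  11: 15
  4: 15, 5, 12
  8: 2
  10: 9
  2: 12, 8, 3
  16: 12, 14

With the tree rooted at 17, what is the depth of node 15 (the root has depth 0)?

Climbing from 15 to the root: 15–4–12–1–17. That's 4 steps.

4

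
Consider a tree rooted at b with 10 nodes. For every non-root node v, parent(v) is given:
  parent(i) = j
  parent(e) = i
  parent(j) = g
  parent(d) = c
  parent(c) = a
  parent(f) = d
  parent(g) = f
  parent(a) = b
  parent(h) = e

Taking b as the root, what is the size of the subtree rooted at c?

Descendants of c (including itself): c, d, f, g, j, i, e, h. That's 8.

8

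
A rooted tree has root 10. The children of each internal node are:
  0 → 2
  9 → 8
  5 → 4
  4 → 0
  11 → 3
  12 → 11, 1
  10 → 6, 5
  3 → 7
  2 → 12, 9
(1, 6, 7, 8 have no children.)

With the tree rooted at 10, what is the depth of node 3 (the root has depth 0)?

7

Path from 10 to 3: 10–5–4–0–2–12–11–3, which has 7 edges.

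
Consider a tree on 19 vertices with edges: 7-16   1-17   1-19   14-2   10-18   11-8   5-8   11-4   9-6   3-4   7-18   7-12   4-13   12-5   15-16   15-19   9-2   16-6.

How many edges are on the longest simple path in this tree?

Starting from 17, a farthest node is 13 at distance 11.
One longest path: 17 – 1 – 19 – 15 – 16 – 7 – 12 – 5 – 8 – 11 – 4 – 13.
So the diameter is 11.

11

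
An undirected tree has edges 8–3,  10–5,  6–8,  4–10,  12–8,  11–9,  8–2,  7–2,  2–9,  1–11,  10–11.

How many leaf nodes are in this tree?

7

Exactly 7 nodes have a single neighbour: 1, 3, 4, 5, 6, 7, 12.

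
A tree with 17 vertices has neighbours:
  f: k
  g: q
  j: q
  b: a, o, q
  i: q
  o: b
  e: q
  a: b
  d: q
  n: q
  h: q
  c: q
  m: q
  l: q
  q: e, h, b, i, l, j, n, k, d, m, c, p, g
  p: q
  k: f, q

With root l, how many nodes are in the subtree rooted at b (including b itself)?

3

Descendants of b (including itself): b, a, o. That's 3.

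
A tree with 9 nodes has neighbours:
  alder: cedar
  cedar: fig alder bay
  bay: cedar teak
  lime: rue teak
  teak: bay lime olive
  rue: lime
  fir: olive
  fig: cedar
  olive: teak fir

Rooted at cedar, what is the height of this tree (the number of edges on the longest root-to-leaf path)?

A deepest node is rue, reached by cedar–bay–teak–lime–rue.
That path has 4 edges, so the height is 4.

4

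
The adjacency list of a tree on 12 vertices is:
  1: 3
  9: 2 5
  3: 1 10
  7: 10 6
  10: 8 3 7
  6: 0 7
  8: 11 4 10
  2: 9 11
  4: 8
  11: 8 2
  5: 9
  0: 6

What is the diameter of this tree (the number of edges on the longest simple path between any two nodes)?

Starting from 5, a farthest node is 0 at distance 8.
One longest path: 5 – 9 – 2 – 11 – 8 – 10 – 7 – 6 – 0.
So the diameter is 8.

8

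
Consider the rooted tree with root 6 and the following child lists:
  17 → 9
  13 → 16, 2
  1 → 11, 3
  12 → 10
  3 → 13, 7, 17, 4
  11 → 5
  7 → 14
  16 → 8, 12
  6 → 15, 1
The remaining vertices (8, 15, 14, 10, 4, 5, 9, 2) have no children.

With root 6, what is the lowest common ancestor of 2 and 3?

3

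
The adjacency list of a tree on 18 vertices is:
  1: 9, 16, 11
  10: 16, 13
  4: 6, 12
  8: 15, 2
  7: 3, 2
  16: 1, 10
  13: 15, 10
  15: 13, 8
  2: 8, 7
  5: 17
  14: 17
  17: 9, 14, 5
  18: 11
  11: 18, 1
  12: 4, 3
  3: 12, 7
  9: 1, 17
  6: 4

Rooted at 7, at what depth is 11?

7 → 2 → 8 → 15 → 13 → 10 → 16 → 1 → 11 — 8 edges.

8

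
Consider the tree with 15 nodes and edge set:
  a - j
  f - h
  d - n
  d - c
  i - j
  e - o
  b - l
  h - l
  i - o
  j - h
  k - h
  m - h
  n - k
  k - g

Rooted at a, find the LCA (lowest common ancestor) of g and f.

h

Ancestors of g (toward the root): g, k, h, j, a.
Ancestors of f: f, h, j, a.
The deepest node appearing in both lists is h.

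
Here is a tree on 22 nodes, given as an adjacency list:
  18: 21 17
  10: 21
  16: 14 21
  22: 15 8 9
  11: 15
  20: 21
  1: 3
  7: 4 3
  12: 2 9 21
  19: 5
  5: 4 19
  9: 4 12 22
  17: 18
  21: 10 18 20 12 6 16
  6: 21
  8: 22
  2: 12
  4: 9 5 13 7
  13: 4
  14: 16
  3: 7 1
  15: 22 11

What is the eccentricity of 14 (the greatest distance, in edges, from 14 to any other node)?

A farthest node from 14 is 1.
The path 14 – 16 – 21 – 12 – 9 – 4 – 7 – 3 – 1 has 8 edges.

8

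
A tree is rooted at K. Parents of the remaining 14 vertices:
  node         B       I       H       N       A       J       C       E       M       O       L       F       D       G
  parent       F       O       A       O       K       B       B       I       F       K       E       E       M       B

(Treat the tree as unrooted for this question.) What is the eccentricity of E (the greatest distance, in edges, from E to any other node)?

A farthest node from E is H.
The path E-I-O-K-A-H has 5 edges.

5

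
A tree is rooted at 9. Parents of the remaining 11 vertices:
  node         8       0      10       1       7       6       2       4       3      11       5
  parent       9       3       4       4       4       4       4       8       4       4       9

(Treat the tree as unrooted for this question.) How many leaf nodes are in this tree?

The leaves are 0, 1, 2, 5, 6, 7, 10, 11.
That is 8 leaves.

8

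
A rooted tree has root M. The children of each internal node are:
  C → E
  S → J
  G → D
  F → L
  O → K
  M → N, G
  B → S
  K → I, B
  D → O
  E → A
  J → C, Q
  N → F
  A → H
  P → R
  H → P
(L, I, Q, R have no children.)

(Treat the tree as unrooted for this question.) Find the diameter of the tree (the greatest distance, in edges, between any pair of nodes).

16

BFS from R reaches L last, at distance 16; BFS from L confirms no node is farther.
Path: R-P-H-A-E-C-J-S-B-K-O-D-G-M-N-F-L.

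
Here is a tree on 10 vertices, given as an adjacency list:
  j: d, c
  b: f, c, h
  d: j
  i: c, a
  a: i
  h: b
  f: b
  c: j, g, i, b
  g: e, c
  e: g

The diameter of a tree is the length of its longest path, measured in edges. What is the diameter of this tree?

Starting from a, a farthest node is h at distance 4.
One longest path: a - i - c - b - h.
So the diameter is 4.

4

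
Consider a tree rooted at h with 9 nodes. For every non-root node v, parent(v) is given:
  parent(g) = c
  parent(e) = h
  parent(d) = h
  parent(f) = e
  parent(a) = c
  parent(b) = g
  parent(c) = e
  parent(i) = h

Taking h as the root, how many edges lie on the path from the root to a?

3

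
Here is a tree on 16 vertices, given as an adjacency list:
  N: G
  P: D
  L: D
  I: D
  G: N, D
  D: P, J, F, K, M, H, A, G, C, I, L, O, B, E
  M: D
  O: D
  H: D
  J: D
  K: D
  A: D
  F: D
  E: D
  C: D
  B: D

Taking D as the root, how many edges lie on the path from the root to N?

D–G–N — 2 edges.

2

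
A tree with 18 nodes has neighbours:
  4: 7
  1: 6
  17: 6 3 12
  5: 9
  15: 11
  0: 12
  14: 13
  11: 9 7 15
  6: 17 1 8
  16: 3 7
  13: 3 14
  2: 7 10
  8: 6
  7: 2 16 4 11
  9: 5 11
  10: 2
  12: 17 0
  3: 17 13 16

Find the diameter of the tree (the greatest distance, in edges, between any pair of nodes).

Starting from 1, a farthest node is 5 at distance 8.
One longest path: 1-6-17-3-16-7-11-9-5.
So the diameter is 8.

8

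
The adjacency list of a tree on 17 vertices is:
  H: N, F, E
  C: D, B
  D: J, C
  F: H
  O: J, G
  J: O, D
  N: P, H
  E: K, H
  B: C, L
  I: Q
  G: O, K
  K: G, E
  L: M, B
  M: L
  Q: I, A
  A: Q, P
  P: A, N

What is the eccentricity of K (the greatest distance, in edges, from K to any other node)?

8

The node farthest from K is M, via K – G – O – J – D – C – B – L – M — 8 edges.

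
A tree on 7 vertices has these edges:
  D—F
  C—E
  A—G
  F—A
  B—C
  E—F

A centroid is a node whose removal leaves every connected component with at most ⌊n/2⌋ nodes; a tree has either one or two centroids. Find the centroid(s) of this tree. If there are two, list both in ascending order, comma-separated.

F

Delete F: the remaining components have sizes 3, 2, 1. Max 3 ≤ 3, so F is a centroid.
Every other node leaves some component of size > 3, so the centroid is unique.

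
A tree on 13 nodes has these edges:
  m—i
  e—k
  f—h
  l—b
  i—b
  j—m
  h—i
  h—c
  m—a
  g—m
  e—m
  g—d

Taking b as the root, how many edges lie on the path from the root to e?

3

b → i → m → e — 3 edges.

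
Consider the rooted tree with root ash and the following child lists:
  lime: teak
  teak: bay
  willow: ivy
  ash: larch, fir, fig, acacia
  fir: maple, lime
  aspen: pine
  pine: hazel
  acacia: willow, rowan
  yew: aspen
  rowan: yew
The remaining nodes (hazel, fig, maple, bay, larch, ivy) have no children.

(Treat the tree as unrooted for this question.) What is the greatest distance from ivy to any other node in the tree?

Distances from ivy peak at 7, attained at hazel (bay also at distance 7).
ivy-willow-acacia-rowan-yew-aspen-pine-hazel

7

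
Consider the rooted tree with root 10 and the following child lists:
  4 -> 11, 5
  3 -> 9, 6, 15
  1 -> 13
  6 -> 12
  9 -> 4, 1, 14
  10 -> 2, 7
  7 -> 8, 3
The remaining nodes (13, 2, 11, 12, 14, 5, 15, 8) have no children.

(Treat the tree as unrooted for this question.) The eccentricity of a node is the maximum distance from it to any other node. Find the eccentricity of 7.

Distances from 7 peak at 4, attained at 5 (11, 13 also at distance 4).
7-3-9-4-5

4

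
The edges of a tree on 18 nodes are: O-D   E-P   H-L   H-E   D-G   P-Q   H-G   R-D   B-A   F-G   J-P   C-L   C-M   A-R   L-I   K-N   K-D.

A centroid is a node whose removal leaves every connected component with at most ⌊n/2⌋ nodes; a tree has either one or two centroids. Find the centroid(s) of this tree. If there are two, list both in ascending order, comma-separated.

G, H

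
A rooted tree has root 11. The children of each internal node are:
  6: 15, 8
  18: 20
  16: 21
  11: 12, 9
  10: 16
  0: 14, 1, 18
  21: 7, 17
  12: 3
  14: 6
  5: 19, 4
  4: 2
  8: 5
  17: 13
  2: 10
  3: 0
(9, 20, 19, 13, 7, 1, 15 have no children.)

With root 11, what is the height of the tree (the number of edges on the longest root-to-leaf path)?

A deepest node is 13, reached by 11 – 12 – 3 – 0 – 14 – 6 – 8 – 5 – 4 – 2 – 10 – 16 – 21 – 17 – 13.
That path has 14 edges, so the height is 14.

14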